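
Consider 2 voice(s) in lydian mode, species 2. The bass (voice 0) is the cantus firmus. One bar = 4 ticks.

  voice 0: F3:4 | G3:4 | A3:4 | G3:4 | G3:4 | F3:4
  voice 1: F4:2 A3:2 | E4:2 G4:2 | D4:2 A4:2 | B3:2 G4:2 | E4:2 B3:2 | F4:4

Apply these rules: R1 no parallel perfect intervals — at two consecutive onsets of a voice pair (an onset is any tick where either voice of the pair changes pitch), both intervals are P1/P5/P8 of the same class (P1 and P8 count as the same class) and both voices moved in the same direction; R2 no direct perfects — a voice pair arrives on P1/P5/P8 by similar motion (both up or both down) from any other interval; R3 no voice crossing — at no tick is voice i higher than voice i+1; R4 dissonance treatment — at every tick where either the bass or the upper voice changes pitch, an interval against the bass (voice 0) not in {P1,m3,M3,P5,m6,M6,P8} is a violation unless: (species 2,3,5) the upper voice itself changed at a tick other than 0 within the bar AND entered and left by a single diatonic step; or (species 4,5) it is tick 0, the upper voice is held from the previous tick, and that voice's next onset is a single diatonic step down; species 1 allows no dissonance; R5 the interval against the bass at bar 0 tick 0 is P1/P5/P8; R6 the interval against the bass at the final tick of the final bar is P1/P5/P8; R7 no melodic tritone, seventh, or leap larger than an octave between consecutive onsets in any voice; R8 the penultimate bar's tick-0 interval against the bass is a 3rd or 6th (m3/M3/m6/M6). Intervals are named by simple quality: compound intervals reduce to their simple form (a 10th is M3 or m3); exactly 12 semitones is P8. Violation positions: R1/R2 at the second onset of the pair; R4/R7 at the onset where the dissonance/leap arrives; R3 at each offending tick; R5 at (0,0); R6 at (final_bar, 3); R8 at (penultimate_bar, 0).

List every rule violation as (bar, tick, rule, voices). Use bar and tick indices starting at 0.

(2, 0, R4, (0, 1))
(3, 0, R7, (1,))
(5, 0, R7, (1,))

bar 0: v0=F3 v1=F4 downbeat P8
bar 1: v0=G3 v1=E4 downbeat M6
bar 2: v0=A3 v1=D4 downbeat P4
bar 3: v0=G3 v1=B3 downbeat M3
bar 4: v0=G3 v1=E4 downbeat M6
bar 5: v0=F3 v1=F4 downbeat P8
  -> R4 @ bar 2 tick 0 v(0, 1): A3/D4 P4 untreated
  -> R7 @ bar 3 tick 0 v(1,): A4->B3 leap 10st
  -> R7 @ bar 5 tick 0 v(1,): B3->F4 leap 6st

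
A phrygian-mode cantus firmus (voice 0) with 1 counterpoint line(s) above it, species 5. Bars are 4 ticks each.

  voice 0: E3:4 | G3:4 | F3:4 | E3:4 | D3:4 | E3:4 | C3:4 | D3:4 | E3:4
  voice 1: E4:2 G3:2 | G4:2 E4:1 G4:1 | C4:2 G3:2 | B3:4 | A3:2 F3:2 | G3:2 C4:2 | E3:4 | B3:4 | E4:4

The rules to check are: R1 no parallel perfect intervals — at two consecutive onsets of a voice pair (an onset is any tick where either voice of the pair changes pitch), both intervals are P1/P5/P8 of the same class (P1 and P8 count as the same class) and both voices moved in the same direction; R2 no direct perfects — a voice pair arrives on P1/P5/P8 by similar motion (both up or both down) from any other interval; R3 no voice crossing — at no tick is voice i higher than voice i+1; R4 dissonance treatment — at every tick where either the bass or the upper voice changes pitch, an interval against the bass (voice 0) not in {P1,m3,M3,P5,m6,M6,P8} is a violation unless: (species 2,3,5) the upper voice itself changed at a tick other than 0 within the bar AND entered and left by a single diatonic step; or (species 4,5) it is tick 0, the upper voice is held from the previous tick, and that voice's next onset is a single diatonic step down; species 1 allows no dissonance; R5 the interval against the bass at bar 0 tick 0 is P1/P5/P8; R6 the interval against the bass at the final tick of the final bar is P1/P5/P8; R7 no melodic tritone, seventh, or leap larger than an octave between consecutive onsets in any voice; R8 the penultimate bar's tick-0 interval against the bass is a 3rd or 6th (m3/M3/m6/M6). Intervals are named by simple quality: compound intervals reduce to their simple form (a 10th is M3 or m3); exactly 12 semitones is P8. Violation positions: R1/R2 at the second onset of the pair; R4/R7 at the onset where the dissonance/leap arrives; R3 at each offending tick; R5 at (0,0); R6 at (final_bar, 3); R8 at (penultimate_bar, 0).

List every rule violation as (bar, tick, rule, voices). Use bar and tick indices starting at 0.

(1, 0, R2, (0, 1))
(2, 0, R2, (0, 1))
(2, 2, R4, (0, 1))
(4, 0, R1, (0, 1))
(8, 0, R2, (0, 1))

bar 0: v0=E3 v1=E4 downbeat P8
bar 1: v0=G3 v1=G4 downbeat P8
bar 2: v0=F3 v1=C4 downbeat P5
bar 3: v0=E3 v1=B3 downbeat P5
bar 4: v0=D3 v1=A3 downbeat P5
bar 5: v0=E3 v1=G3 downbeat m3
bar 6: v0=C3 v1=E3 downbeat M3
bar 7: v0=D3 v1=B3 downbeat M6
bar 8: v0=E3 v1=E4 downbeat P8
  -> R2 @ bar 1 tick 0 v(0, 1): E3/G3 m3 -> G3/G4 P8 similar
  -> R2 @ bar 2 tick 0 v(0, 1): G3/G4 P8 -> F3/C4 P5 similar
  -> R4 @ bar 2 tick 2 v(0, 1): F3/G3 M2 untreated
  -> R1 @ bar 4 tick 0 v(0, 1): E3/B3 P5 -> D3/A3 P5 similar
  -> R2 @ bar 8 tick 0 v(0, 1): D3/B3 M6 -> E3/E4 P8 similar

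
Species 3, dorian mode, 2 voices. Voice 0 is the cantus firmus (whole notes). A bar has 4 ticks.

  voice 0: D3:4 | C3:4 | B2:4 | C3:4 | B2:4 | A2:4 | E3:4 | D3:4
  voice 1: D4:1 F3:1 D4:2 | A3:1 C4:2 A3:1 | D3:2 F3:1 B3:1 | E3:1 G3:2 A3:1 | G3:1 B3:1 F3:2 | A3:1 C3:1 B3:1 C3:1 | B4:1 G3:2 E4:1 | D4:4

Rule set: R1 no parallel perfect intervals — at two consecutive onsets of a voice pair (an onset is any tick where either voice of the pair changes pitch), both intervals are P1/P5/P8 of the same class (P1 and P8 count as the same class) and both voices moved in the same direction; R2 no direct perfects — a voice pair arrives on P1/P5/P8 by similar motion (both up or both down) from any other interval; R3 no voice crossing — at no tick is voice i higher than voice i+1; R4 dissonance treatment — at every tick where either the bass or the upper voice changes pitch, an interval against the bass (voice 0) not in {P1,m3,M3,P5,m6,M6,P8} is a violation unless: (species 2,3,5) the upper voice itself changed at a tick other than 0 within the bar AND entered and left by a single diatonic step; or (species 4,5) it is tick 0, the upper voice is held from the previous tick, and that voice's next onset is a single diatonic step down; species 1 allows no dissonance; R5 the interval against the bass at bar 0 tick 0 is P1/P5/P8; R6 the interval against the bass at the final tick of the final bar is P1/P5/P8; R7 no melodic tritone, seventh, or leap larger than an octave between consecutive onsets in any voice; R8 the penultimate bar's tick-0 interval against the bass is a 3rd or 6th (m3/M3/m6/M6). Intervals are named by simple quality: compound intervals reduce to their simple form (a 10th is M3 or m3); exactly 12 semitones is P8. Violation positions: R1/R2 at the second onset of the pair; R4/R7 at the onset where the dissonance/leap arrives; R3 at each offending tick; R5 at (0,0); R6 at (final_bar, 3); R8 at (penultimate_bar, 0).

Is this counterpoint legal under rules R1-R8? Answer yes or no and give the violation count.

bar 0: v0=D3 v1=D4 (P8)
bar 1: v0=C3 v1=A3 (M6)
bar 2: v0=B2 v1=D3 (m3)
bar 3: v0=C3 v1=E3 (M3)
bar 4: v0=B2 v1=G3 (m6)
bar 5: v0=A2 v1=A3 (P8)
bar 6: v0=E3 v1=B4 (P5)
bar 7: v0=D3 v1=D4 (P8)
  R4 @ bar2.2: B2/F3 TT untreated
  R7 @ bar2.3: F3->B3 leap 6st
  R4 @ bar4.2: B2/F3 TT untreated
  R7 @ bar4.2: B3->F3 leap 6st
  R4 @ bar5.2: A2/B3 M2 untreated
  R7 @ bar5.2: C3->B3 leap 11st
  R7 @ bar5.3: B3->C3 leap 11st
  R2 @ bar6.0: A2/C3 m3 -> E3/B4 P5 similar
  R7 @ bar6.0: C3->B4 leap 23st
  R8 @ bar6.0: penult P5 not 3rd/6th
  R7 @ bar6.1: B4->G3 leap 16st
  R1 @ bar7.0: E3/E4 P8 -> D3/D4 P8 similar

No (12 violations)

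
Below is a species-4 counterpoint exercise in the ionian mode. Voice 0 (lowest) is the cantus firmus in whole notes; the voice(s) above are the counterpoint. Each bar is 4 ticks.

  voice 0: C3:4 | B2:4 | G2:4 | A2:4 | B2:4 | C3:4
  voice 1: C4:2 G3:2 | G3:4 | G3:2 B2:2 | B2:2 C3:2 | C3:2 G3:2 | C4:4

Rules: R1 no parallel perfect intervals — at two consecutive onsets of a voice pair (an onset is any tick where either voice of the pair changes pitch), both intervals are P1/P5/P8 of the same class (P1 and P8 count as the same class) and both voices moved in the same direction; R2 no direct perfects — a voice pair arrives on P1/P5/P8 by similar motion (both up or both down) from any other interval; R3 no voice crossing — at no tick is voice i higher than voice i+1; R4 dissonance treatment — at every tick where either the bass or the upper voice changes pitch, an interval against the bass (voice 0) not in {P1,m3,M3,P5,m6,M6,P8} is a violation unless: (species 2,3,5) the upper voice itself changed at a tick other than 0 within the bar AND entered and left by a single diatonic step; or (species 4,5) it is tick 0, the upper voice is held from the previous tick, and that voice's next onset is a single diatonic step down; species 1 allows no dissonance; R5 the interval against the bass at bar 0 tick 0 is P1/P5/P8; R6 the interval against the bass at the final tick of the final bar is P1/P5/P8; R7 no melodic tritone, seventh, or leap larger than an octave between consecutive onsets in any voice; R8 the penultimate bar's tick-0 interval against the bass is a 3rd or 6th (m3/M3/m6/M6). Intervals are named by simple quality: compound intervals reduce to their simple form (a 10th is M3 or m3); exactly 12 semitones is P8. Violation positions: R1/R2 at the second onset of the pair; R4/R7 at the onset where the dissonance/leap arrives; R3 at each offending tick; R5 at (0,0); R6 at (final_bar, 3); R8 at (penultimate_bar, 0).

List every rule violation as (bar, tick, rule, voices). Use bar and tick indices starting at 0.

(3, 0, R4, (0, 1))
(4, 0, R4, (0, 1))
(4, 0, R8, (0, 1))
(5, 0, R2, (0, 1))

bar 0: v0=C3 v1=C4 downbeat P8
bar 1: v0=B2 v1=G3 downbeat m6
bar 2: v0=G2 v1=G3 downbeat P8
bar 3: v0=A2 v1=B2 downbeat M2
bar 4: v0=B2 v1=C3 downbeat m2
bar 5: v0=C3 v1=C4 downbeat P8
  -> R4 @ bar 3 tick 0 v(0, 1): A2/B2 M2 untreated
  -> R4 @ bar 4 tick 0 v(0, 1): B2/C3 m2 untreated
  -> R8 @ bar 4 tick 0 v(0, 1): penult m2 not 3rd/6th
  -> R2 @ bar 5 tick 0 v(0, 1): B2/G3 m6 -> C3/C4 P8 similar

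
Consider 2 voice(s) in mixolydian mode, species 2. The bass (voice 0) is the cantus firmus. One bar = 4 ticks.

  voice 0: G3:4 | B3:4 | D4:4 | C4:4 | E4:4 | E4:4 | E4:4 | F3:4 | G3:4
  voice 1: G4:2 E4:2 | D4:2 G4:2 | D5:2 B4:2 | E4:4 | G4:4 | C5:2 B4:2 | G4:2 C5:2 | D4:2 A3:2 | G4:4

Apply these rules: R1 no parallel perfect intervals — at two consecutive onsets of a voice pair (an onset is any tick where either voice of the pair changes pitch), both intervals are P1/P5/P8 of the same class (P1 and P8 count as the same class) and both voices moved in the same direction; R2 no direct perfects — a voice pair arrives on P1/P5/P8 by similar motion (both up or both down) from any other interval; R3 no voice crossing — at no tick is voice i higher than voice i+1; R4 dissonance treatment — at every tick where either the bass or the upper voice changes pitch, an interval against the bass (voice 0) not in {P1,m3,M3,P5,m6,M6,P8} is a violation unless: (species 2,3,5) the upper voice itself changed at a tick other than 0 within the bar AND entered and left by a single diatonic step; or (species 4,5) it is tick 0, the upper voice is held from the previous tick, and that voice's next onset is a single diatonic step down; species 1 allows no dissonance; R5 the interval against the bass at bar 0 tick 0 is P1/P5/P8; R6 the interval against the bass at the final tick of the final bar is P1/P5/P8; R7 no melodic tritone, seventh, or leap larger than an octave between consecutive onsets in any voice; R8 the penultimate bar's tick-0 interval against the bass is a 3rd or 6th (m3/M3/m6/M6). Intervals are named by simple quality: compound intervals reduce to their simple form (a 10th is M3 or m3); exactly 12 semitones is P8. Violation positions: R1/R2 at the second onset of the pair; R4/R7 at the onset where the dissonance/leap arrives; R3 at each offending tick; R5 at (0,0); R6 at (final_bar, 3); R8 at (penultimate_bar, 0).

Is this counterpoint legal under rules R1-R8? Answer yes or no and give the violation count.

bar 0: v0=G3 v1=G4 (P8)
bar 1: v0=B3 v1=D4 (m3)
bar 2: v0=D4 v1=D5 (P8)
bar 3: v0=C4 v1=E4 (M3)
bar 4: v0=E4 v1=G4 (m3)
bar 5: v0=E4 v1=C5 (m6)
bar 6: v0=E4 v1=G4 (m3)
bar 7: v0=F3 v1=D4 (M6)
bar 8: v0=G3 v1=G4 (P8)
  R2 @ bar2.0: B3/G4 m6 -> D4/D5 P8 similar
  R7 @ bar7.0: E4->F3 leap 11st
  R7 @ bar7.0: C5->D4 leap 10st
  R2 @ bar8.0: F3/A3 M3 -> G3/G4 P8 similar
  R7 @ bar8.0: A3->G4 leap 10st

No (5 violations)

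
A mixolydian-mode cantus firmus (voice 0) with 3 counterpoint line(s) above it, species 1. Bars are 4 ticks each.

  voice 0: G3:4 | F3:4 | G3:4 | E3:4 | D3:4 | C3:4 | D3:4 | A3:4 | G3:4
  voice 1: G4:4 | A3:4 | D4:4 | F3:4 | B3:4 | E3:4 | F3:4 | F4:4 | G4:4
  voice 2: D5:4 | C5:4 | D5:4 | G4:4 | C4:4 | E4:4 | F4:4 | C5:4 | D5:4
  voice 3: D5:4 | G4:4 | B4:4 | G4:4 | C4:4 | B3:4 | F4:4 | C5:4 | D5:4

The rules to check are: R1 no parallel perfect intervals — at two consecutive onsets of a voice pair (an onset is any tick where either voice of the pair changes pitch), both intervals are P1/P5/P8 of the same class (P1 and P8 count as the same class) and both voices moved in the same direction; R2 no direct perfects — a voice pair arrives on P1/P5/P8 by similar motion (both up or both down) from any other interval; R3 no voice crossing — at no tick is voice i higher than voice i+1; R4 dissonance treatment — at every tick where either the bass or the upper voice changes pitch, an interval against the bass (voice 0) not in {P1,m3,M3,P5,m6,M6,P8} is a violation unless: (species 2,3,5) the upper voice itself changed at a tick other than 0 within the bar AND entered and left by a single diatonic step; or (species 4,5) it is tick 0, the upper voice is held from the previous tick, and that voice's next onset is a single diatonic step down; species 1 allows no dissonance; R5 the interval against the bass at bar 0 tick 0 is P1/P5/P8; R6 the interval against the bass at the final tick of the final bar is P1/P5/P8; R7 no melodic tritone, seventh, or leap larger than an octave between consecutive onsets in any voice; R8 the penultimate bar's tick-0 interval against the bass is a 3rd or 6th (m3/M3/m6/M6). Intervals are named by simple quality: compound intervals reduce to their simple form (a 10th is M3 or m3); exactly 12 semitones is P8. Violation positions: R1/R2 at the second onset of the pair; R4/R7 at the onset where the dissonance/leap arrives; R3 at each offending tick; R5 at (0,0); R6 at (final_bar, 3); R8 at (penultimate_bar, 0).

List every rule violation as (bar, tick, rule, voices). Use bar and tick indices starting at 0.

bar 0: v0=G3 v1=G4 v2=D5 v3=D5 downbeat P5
bar 1: v0=F3 v1=A3 v2=C5 v3=G4 downbeat M2
bar 2: v0=G3 v1=D4 v2=D5 v3=B4 downbeat M3
bar 3: v0=E3 v1=F3 v2=G4 v3=G4 downbeat m3
bar 4: v0=D3 v1=B3 v2=C4 v3=C4 downbeat m7
bar 5: v0=C3 v1=E3 v2=E4 v3=B3 downbeat M7
bar 6: v0=D3 v1=F3 v2=F4 v3=F4 downbeat m3
bar 7: v0=A3 v1=F4 v2=C5 v3=C5 downbeat m3
bar 8: v0=G3 v1=G4 v2=D5 v3=D5 downbeat P5
  -> R1 @ bar 1 tick 0 v(0, 2): G3/D5 P5 -> F3/C5 P5 similar
  -> R3 @ bar 1 tick 0 v(2, 3): C5 above G4
  -> R4 @ bar 1 tick 0 v(0, 3): F3/G4 M2 untreated
  -> R7 @ bar 1 tick 0 v(1,): G4->A3 leap 10st
  -> R3 @ bar 1 tick 1 v(2, 3): C5 above G4
  -> R3 @ bar 1 tick 2 v(2, 3): C5 above G4
  -> R3 @ bar 1 tick 3 v(2, 3): C5 above G4
  -> R1 @ bar 2 tick 0 v(0, 2): F3/C5 P5 -> G3/D5 P5 similar
  -> R2 @ bar 2 tick 0 v(0, 1): F3/A3 M3 -> G3/D4 P5 similar
  -> R2 @ bar 2 tick 0 v(1, 2): A3/C5 m3 -> D4/D5 P8 similar
  -> R3 @ bar 2 tick 0 v(2, 3): D5 above B4
  -> R3 @ bar 2 tick 1 v(2, 3): D5 above B4
  -> R3 @ bar 2 tick 2 v(2, 3): D5 above B4
  -> R3 @ bar 2 tick 3 v(2, 3): D5 above B4
  -> R2 @ bar 3 tick 0 v(2, 3): D5/B4 m3 -> G4/G4 P1 similar
  -> R4 @ bar 3 tick 0 v(0, 1): E3/F3 m2 untreated
  -> R1 @ bar 4 tick 0 v(2, 3): G4/G4 P1 -> C4/C4 P1 similar
  -> R4 @ bar 4 tick 0 v(0, 2): D3/C4 m7 untreated
  -> R4 @ bar 4 tick 0 v(0, 3): D3/C4 m7 untreated
  -> R7 @ bar 4 tick 0 v(1,): F3->B3 leap 6st
  -> R2 @ bar 5 tick 0 v(1, 3): B3/C4 m2 -> E3/B3 P5 similar
  -> R3 @ bar 5 tick 0 v(2, 3): E4 above B3
  -> R4 @ bar 5 tick 0 v(0, 3): C3/B3 M7 untreated
  -> R3 @ bar 5 tick 1 v(2, 3): E4 above B3
  -> R3 @ bar 5 tick 2 v(2, 3): E4 above B3
  -> R3 @ bar 5 tick 3 v(2, 3): E4 above B3
  -> R1 @ bar 6 tick 0 v(1, 2): E3/E4 P8 -> F3/F4 P8 similar
  -> R2 @ bar 6 tick 0 v(1, 3): E3/B3 P5 -> F3/F4 P8 similar
  -> R2 @ bar 6 tick 0 v(2, 3): E4/B3 P4 -> F4/F4 P1 similar
  -> R7 @ bar 6 tick 0 v(3,): B3->F4 leap 6st
  -> R1 @ bar 7 tick 0 v(2, 3): F4/F4 P1 -> C5/C5 P1 similar
  -> R2 @ bar 7 tick 0 v(1, 2): F3/F4 P8 -> F4/C5 P5 similar
  -> R2 @ bar 7 tick 0 v(1, 3): F3/F4 P8 -> F4/C5 P5 similar
  -> R1 @ bar 8 tick 0 v(1, 2): F4/C5 P5 -> G4/D5 P5 similar
  -> R1 @ bar 8 tick 0 v(1, 3): F4/C5 P5 -> G4/D5 P5 similar
  -> R1 @ bar 8 tick 0 v(2, 3): C5/C5 P1 -> D5/D5 P1 similar

(1, 0, R1, (0, 2))
(1, 0, R3, (2, 3))
(1, 0, R4, (0, 3))
(1, 0, R7, (1,))
(1, 1, R3, (2, 3))
(1, 2, R3, (2, 3))
(1, 3, R3, (2, 3))
(2, 0, R1, (0, 2))
(2, 0, R2, (0, 1))
(2, 0, R2, (1, 2))
(2, 0, R3, (2, 3))
(2, 1, R3, (2, 3))
(2, 2, R3, (2, 3))
(2, 3, R3, (2, 3))
(3, 0, R2, (2, 3))
(3, 0, R4, (0, 1))
(4, 0, R1, (2, 3))
(4, 0, R4, (0, 2))
(4, 0, R4, (0, 3))
(4, 0, R7, (1,))
(5, 0, R2, (1, 3))
(5, 0, R3, (2, 3))
(5, 0, R4, (0, 3))
(5, 1, R3, (2, 3))
(5, 2, R3, (2, 3))
(5, 3, R3, (2, 3))
(6, 0, R1, (1, 2))
(6, 0, R2, (1, 3))
(6, 0, R2, (2, 3))
(6, 0, R7, (3,))
(7, 0, R1, (2, 3))
(7, 0, R2, (1, 2))
(7, 0, R2, (1, 3))
(8, 0, R1, (1, 2))
(8, 0, R1, (1, 3))
(8, 0, R1, (2, 3))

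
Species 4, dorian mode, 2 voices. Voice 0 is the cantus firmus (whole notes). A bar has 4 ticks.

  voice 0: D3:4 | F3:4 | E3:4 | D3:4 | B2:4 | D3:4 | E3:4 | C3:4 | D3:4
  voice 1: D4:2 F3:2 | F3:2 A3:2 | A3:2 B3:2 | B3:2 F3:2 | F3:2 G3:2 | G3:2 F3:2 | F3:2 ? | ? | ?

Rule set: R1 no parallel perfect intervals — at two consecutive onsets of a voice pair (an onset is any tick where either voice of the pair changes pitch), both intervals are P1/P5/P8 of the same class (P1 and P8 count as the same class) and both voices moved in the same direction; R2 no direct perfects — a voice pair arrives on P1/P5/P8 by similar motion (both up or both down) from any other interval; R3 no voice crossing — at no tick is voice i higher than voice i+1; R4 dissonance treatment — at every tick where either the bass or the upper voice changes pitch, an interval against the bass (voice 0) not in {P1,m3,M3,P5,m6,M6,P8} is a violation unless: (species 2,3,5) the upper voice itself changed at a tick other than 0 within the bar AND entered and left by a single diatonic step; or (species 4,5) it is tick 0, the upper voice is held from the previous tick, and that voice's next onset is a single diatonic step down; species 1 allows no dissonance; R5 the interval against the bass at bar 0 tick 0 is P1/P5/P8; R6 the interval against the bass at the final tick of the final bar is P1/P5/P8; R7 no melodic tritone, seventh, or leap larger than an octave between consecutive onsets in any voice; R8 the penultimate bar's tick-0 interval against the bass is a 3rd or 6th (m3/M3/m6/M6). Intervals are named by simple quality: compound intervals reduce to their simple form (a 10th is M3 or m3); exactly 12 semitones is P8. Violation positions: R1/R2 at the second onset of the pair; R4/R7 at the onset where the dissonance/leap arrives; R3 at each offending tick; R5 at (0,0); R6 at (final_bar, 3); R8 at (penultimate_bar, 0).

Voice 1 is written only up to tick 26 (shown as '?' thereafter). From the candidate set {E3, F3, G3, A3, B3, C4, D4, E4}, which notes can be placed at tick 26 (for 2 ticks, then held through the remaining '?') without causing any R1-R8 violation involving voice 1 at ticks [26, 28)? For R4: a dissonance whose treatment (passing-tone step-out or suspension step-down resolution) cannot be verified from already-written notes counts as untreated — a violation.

E3: legal
F3: legal
G3: legal
A3: violates R4
B3: violates R7
C4: legal
D4: violates R4
E4: violates R7

{C4, E3, F3, G3}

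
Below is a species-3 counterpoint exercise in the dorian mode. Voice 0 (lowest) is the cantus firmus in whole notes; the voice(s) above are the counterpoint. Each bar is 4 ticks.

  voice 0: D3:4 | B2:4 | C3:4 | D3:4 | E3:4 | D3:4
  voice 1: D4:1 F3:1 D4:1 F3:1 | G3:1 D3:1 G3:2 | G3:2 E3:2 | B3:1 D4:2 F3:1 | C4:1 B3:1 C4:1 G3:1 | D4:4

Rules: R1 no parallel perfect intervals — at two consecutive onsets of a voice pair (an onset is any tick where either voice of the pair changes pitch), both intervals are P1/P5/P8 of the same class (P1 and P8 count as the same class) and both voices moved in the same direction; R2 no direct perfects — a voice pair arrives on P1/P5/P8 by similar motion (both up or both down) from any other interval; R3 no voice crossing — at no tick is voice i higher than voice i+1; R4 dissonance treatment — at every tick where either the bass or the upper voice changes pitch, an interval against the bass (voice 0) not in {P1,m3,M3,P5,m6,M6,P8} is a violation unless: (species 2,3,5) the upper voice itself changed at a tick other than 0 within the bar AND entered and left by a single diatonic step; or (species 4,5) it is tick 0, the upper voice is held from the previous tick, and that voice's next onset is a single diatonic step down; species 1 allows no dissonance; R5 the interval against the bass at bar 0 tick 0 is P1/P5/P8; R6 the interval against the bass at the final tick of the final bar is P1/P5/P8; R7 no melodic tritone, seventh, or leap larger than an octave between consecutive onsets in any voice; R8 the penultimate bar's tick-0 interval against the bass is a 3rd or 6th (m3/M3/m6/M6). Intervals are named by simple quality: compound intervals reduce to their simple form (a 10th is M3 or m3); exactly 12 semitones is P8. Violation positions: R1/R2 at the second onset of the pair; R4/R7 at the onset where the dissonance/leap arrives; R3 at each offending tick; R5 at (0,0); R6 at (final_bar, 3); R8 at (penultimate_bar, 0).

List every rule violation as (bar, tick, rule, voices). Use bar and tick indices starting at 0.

bar 0: v0=D3 v1=D4 downbeat P8
bar 1: v0=B2 v1=G3 downbeat m6
bar 2: v0=C3 v1=G3 downbeat P5
bar 3: v0=D3 v1=B3 downbeat M6
bar 4: v0=E3 v1=C4 downbeat m6
bar 5: v0=D3 v1=D4 downbeat P8

No violations across 6 bars (D3..D3 vs D4..D4).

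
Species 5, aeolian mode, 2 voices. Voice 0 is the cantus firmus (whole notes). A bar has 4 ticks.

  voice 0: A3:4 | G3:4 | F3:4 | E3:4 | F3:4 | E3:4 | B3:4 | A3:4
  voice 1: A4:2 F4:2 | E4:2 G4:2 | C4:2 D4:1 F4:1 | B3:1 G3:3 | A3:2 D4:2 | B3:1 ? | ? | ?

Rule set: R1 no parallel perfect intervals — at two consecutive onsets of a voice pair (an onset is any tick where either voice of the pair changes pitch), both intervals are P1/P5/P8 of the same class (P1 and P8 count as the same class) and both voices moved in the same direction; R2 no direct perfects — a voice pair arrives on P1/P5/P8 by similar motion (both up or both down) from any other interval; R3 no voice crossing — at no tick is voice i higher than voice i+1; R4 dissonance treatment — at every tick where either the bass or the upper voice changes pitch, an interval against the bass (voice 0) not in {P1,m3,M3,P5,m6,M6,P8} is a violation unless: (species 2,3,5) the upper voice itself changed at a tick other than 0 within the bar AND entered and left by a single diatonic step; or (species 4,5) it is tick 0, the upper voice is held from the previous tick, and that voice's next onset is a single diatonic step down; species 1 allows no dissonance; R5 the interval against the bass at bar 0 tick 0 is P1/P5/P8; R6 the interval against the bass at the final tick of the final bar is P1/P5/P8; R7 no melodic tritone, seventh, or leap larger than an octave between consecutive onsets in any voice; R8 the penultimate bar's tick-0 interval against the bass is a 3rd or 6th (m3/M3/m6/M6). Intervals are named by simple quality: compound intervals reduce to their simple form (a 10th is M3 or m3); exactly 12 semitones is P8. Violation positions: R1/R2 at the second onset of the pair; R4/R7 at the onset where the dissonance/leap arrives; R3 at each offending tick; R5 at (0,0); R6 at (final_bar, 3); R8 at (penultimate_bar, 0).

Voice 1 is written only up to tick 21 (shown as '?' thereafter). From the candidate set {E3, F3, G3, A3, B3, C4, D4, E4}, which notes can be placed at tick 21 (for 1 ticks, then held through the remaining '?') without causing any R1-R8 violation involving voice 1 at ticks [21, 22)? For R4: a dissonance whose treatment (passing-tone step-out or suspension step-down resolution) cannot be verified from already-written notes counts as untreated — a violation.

{B3, C4, E3, E4, G3}

E3: legal
F3: violates R4,R7
G3: legal
A3: violates R4
B3: legal
C4: legal
D4: violates R4
E4: legal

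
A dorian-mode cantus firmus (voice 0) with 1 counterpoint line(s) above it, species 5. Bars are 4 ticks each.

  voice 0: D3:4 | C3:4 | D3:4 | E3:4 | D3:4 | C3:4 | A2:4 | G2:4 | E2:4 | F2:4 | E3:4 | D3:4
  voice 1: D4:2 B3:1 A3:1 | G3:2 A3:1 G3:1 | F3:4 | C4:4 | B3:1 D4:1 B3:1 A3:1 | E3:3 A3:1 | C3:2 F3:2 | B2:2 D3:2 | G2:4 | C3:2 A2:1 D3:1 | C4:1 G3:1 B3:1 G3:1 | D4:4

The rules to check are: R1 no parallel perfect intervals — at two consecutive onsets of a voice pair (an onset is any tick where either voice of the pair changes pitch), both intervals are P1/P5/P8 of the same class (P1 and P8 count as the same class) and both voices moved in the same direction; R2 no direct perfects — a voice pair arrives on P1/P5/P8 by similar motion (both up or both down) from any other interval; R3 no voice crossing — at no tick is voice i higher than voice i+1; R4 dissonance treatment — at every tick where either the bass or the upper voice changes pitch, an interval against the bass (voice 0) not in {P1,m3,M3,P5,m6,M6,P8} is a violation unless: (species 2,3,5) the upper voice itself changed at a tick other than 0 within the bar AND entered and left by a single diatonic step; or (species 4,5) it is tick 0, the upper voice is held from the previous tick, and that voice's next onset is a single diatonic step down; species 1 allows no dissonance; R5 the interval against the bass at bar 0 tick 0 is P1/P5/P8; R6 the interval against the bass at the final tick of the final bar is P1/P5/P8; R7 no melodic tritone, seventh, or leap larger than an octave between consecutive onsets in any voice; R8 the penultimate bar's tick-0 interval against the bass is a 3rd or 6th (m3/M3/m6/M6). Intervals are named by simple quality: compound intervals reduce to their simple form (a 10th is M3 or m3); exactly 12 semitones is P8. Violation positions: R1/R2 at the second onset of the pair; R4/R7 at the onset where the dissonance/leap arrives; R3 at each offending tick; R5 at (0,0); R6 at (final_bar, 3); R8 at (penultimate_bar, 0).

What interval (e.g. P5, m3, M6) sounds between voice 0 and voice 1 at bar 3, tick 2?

m6

voice 0=E3 voice 1=C4 -> m6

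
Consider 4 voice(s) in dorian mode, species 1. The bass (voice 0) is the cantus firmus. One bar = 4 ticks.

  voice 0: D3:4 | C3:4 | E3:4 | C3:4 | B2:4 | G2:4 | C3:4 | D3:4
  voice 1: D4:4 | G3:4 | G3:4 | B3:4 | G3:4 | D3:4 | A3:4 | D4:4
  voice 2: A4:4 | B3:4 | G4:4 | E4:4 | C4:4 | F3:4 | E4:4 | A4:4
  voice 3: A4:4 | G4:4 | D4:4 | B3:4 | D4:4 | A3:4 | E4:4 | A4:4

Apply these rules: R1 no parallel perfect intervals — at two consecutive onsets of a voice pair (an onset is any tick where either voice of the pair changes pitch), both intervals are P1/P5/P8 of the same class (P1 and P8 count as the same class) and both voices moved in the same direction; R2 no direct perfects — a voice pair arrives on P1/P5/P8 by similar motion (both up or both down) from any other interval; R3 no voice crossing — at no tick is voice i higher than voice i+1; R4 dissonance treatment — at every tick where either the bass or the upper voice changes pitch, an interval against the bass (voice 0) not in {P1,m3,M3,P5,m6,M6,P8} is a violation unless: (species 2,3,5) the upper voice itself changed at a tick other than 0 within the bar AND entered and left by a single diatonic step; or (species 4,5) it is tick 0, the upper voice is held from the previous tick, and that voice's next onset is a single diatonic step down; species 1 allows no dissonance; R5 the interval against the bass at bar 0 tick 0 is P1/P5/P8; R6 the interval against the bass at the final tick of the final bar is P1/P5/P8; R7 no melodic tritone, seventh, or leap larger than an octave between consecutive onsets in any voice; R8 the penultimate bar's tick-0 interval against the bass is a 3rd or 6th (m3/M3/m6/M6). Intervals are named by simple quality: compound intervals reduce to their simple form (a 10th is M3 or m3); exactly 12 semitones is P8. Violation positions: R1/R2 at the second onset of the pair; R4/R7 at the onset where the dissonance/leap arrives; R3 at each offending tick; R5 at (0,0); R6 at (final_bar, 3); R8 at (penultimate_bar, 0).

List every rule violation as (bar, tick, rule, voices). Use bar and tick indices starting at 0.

bar 0: v0=D3 v1=D4 v2=A4 v3=A4 downbeat P5
bar 1: v0=C3 v1=G3 v2=B3 v3=G4 downbeat P5
bar 2: v0=E3 v1=G3 v2=G4 v3=D4 downbeat m7
bar 3: v0=C3 v1=B3 v2=E4 v3=B3 downbeat M7
bar 4: v0=B2 v1=G3 v2=C4 v3=D4 downbeat m3
bar 5: v0=G2 v1=D3 v2=F3 v3=A3 downbeat M2
bar 6: v0=C3 v1=A3 v2=E4 v3=E4 downbeat M3
bar 7: v0=D3 v1=D4 v2=A4 v3=A4 downbeat P5
  -> R1 @ bar 1 tick 0 v(0, 3): D3/A4 P5 -> C3/G4 P5 similar
  -> R2 @ bar 1 tick 0 v(0, 1): D3/D4 P8 -> C3/G3 P5 similar
  -> R2 @ bar 1 tick 0 v(1, 3): D4/A4 P5 -> G3/G4 P8 similar
  -> R4 @ bar 1 tick 0 v(0, 2): C3/B3 M7 untreated
  -> R7 @ bar 1 tick 0 v(2,): A4->B3 leap 10st
  -> R3 @ bar 2 tick 0 v(2, 3): G4 above D4
  -> R4 @ bar 2 tick 0 v(0, 3): E3/D4 m7 untreated
  -> R3 @ bar 2 tick 1 v(2, 3): G4 above D4
  -> R3 @ bar 2 tick 2 v(2, 3): G4 above D4
  -> R3 @ bar 2 tick 3 v(2, 3): G4 above D4
  -> R3 @ bar 3 tick 0 v(2, 3): E4 above B3
  -> R4 @ bar 3 tick 0 v(0, 1): C3/B3 M7 untreated
  -> R4 @ bar 3 tick 0 v(0, 3): C3/B3 M7 untreated
  -> R3 @ bar 3 tick 1 v(2, 3): E4 above B3
  -> R3 @ bar 3 tick 2 v(2, 3): E4 above B3
  -> R3 @ bar 3 tick 3 v(2, 3): E4 above B3
  -> R4 @ bar 4 tick 0 v(0, 2): B2/C4 m2 untreated
  -> R1 @ bar 5 tick 0 v(1, 3): G3/D4 P5 -> D3/A3 P5 similar
  -> R2 @ bar 5 tick 0 v(0, 1): B2/G3 m6 -> G2/D3 P5 similar
  -> R4 @ bar 5 tick 0 v(0, 2): G2/F3 m7 untreated
  -> R4 @ bar 5 tick 0 v(0, 3): G2/A3 M2 untreated
  -> R1 @ bar 6 tick 0 v(1, 3): D3/A3 P5 -> A3/E4 P5 similar
  -> R2 @ bar 6 tick 0 v(1, 2): D3/F3 m3 -> A3/E4 P5 similar
  -> R2 @ bar 6 tick 0 v(2, 3): F3/A3 M3 -> E4/E4 P1 similar
  -> R7 @ bar 6 tick 0 v(2,): F3->E4 leap 11st
  -> R1 @ bar 7 tick 0 v(1, 2): A3/E4 P5 -> D4/A4 P5 similar
  -> R1 @ bar 7 tick 0 v(1, 3): A3/E4 P5 -> D4/A4 P5 similar
  -> R1 @ bar 7 tick 0 v(2, 3): E4/E4 P1 -> A4/A4 P1 similar
  -> R2 @ bar 7 tick 0 v(0, 1): C3/A3 M6 -> D3/D4 P8 similar
  -> R2 @ bar 7 tick 0 v(0, 2): C3/E4 M3 -> D3/A4 P5 similar
  -> R2 @ bar 7 tick 0 v(0, 3): C3/E4 M3 -> D3/A4 P5 similar

(1, 0, R1, (0, 3))
(1, 0, R2, (0, 1))
(1, 0, R2, (1, 3))
(1, 0, R4, (0, 2))
(1, 0, R7, (2,))
(2, 0, R3, (2, 3))
(2, 0, R4, (0, 3))
(2, 1, R3, (2, 3))
(2, 2, R3, (2, 3))
(2, 3, R3, (2, 3))
(3, 0, R3, (2, 3))
(3, 0, R4, (0, 1))
(3, 0, R4, (0, 3))
(3, 1, R3, (2, 3))
(3, 2, R3, (2, 3))
(3, 3, R3, (2, 3))
(4, 0, R4, (0, 2))
(5, 0, R1, (1, 3))
(5, 0, R2, (0, 1))
(5, 0, R4, (0, 2))
(5, 0, R4, (0, 3))
(6, 0, R1, (1, 3))
(6, 0, R2, (1, 2))
(6, 0, R2, (2, 3))
(6, 0, R7, (2,))
(7, 0, R1, (1, 2))
(7, 0, R1, (1, 3))
(7, 0, R1, (2, 3))
(7, 0, R2, (0, 1))
(7, 0, R2, (0, 2))
(7, 0, R2, (0, 3))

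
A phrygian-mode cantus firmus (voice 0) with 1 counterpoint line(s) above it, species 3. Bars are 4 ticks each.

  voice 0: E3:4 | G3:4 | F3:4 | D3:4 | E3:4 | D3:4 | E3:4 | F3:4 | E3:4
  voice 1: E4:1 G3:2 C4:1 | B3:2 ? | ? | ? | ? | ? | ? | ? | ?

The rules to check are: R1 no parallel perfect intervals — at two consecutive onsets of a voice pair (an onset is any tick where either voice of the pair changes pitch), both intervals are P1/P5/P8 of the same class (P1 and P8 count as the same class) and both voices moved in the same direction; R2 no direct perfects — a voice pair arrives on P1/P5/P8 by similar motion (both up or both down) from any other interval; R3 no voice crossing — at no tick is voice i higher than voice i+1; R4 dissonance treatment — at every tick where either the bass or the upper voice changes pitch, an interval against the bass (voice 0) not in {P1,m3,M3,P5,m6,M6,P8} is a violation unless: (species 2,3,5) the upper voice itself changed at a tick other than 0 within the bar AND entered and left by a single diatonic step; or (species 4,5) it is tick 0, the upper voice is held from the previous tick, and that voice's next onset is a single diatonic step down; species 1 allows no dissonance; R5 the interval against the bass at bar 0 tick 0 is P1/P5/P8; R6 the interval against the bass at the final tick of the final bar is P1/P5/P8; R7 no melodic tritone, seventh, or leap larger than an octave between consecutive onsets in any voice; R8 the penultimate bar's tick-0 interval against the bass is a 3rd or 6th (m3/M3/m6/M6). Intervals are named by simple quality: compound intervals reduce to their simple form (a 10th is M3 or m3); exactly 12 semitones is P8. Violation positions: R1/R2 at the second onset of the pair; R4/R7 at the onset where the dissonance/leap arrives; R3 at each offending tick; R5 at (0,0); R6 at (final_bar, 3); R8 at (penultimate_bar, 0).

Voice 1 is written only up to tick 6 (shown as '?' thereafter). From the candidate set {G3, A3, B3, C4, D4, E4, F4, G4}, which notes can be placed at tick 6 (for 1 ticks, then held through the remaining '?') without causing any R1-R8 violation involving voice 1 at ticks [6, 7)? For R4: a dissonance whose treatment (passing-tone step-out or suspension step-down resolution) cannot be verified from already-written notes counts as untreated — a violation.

{B3, D4, E4, G3, G4}

G3: legal
A3: violates R4
B3: legal
C4: violates R4
D4: legal
E4: legal
F4: violates R4,R7
G4: legal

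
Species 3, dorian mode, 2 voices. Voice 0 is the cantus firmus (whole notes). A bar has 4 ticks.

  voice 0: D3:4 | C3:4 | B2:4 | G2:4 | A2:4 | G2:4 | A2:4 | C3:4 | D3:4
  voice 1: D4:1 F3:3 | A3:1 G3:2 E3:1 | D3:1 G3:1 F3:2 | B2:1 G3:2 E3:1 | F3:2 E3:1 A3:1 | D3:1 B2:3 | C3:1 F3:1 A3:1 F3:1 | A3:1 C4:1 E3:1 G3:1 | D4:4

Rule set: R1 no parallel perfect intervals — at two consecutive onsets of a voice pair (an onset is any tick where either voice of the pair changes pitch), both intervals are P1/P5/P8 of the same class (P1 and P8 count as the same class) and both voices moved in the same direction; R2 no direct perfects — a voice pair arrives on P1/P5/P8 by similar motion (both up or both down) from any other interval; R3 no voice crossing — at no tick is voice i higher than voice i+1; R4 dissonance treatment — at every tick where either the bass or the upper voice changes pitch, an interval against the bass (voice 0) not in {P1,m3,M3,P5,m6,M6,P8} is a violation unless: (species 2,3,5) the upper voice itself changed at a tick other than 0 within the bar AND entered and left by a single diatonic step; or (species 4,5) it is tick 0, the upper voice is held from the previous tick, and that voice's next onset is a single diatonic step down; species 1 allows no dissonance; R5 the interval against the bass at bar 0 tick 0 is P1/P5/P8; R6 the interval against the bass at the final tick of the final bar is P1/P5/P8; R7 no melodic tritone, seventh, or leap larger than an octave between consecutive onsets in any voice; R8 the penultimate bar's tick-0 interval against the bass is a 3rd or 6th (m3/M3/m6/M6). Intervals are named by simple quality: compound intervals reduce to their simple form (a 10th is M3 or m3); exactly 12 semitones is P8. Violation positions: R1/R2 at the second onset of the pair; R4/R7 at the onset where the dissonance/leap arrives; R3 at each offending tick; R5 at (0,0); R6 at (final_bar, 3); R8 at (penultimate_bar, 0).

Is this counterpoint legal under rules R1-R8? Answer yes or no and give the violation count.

bar 0: v0=D3 v1=D4 (P8)
bar 1: v0=C3 v1=A3 (M6)
bar 2: v0=B2 v1=D3 (m3)
bar 3: v0=G2 v1=B2 (M3)
bar 4: v0=A2 v1=F3 (m6)
bar 5: v0=G2 v1=D3 (P5)
bar 6: v0=A2 v1=C3 (m3)
bar 7: v0=C3 v1=A3 (M6)
bar 8: v0=D3 v1=D4 (P8)
  R4 @ bar2.2: B2/F3 TT untreated
  R7 @ bar3.0: F3->B2 leap 6st
  R2 @ bar5.0: A2/A3 P8 -> G2/D3 P5 similar
  R2 @ bar8.0: C3/G3 P5 -> D3/D4 P8 similar

No (4 violations)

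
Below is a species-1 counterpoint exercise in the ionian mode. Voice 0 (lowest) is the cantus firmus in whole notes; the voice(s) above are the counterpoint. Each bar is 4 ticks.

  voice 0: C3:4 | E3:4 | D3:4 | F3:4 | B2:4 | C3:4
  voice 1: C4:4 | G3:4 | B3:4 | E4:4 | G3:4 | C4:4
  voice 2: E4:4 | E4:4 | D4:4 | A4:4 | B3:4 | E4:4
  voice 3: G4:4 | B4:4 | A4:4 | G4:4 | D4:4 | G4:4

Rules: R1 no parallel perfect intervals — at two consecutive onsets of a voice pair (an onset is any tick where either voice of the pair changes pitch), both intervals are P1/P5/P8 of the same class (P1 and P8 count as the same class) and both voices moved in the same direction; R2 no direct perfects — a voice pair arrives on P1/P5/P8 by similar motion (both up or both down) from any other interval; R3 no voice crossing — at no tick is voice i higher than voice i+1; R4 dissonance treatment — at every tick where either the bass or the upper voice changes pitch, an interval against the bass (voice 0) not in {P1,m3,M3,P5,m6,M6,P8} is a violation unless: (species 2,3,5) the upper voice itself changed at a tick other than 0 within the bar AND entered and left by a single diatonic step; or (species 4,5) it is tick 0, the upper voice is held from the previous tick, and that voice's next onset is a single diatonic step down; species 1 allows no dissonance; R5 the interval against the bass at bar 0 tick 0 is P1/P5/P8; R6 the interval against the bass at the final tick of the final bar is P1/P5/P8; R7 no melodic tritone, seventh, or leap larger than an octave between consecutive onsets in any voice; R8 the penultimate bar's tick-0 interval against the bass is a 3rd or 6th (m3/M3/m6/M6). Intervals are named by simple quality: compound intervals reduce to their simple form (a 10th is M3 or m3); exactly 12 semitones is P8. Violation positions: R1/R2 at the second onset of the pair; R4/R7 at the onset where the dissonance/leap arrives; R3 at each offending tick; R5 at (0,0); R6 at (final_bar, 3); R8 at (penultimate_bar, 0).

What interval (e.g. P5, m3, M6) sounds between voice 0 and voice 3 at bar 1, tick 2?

P5

voice 0=E3 voice 3=B4 -> P5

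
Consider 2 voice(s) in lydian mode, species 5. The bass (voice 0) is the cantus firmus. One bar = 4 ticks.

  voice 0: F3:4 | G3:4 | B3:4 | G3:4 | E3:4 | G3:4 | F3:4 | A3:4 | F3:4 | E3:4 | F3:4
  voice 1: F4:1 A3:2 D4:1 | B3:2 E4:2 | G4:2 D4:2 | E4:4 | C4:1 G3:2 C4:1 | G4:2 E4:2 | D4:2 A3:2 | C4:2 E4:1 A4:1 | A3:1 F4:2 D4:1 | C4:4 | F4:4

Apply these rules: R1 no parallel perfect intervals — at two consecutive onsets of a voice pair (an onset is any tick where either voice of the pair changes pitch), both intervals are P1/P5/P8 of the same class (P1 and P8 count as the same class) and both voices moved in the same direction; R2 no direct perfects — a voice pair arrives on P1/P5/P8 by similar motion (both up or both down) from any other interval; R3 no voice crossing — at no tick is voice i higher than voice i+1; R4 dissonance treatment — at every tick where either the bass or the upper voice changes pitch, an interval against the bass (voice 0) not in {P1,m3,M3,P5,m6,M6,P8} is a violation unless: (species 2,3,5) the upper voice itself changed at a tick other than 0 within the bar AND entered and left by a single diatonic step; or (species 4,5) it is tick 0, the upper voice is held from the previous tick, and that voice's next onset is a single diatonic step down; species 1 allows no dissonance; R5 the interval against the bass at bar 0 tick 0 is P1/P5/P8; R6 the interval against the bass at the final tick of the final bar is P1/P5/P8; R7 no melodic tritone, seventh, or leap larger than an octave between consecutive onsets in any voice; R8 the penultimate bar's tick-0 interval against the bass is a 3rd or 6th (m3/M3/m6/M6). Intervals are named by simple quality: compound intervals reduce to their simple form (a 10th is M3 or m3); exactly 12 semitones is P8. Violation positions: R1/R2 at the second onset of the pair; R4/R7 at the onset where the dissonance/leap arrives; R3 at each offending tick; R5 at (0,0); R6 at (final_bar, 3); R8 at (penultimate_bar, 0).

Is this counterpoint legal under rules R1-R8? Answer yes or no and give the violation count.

bar 0: v0=F3 v1=F4 (P8)
bar 1: v0=G3 v1=B3 (M3)
bar 2: v0=B3 v1=G4 (m6)
bar 3: v0=G3 v1=E4 (M6)
bar 4: v0=E3 v1=C4 (m6)
bar 5: v0=G3 v1=G4 (P8)
bar 6: v0=F3 v1=D4 (M6)
bar 7: v0=A3 v1=C4 (m3)
bar 8: v0=F3 v1=A3 (M3)
bar 9: v0=E3 v1=C4 (m6)
bar 10: v0=F3 v1=F4 (P8)
  R2 @ bar5.0: E3/C4 m6 -> G3/G4 P8 similar
  R2 @ bar10.0: E3/C4 m6 -> F3/F4 P8 similar

No (2 violations)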